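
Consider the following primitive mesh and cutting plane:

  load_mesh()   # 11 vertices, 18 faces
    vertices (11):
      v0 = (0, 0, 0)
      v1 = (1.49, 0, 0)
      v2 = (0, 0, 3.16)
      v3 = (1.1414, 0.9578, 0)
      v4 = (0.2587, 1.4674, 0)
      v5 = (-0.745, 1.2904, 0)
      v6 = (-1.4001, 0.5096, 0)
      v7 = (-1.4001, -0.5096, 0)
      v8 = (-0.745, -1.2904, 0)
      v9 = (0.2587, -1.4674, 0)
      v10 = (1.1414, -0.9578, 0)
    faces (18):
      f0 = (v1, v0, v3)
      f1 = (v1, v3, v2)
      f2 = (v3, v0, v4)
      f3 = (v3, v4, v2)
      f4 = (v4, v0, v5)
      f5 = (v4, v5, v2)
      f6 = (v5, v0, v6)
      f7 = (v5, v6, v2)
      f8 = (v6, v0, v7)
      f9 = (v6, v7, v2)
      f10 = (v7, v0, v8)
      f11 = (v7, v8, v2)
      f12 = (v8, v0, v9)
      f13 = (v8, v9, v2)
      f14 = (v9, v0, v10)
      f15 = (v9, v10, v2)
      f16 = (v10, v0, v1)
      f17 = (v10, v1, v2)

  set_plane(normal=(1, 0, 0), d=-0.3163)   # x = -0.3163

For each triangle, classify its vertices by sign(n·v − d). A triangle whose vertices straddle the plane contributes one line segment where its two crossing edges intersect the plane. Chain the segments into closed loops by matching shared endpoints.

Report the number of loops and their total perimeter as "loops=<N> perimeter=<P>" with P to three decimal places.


loops=1 perimeter=8.475

Straddling triangles (10 of 18):
  (v4,v0,v5) [++-] → (-0.3163, 0.547857, 0)–(-0.3163, 1.366, 0)  len=0.8181
  (v4,v5,v2) [+-+] → (-0.3163, 1.366, 0)–(-0.3163, 0.547857, 1.81838)  len=1.9940
  (v5,v0,v6) [-+-] → (-0.3163, 0.547857, 0)–(-0.3163, 0.115125, 0)  len=0.4327
  (v5,v6,v2) [--+] → (-0.3163, 0.115125, 2.44612)–(-0.3163, 0.547857, 1.81838)  len=0.7624
  (v6,v0,v7) [-+-] → (-0.3163, 0.115125, 0)–(-0.3163, -0.115125, 0)  len=0.2302
  (v6,v7,v2) [--+] → (-0.3163, -0.115125, 2.44612)–(-0.3163, 0.115125, 2.44612)  len=0.2302
  (v7,v0,v8) [-+-] → (-0.3163, -0.115125, 0)–(-0.3163, -0.547857, 0)  len=0.4327
  (v7,v8,v2) [--+] → (-0.3163, -0.547857, 1.81838)–(-0.3163, -0.115125, 2.44612)  len=0.7624
  (v8,v0,v9) [-++] → (-0.3163, -0.547857, 0)–(-0.3163, -1.366, 0)  len=0.8181
  (v8,v9,v2) [-++] → (-0.3163, -1.366, 0)–(-0.3163, -0.547857, 1.81838)  len=1.9940

Chained into 1 loop(s):
  loop 1: 10 segments, perimeter = 8.4750
Total perimeter = 8.475


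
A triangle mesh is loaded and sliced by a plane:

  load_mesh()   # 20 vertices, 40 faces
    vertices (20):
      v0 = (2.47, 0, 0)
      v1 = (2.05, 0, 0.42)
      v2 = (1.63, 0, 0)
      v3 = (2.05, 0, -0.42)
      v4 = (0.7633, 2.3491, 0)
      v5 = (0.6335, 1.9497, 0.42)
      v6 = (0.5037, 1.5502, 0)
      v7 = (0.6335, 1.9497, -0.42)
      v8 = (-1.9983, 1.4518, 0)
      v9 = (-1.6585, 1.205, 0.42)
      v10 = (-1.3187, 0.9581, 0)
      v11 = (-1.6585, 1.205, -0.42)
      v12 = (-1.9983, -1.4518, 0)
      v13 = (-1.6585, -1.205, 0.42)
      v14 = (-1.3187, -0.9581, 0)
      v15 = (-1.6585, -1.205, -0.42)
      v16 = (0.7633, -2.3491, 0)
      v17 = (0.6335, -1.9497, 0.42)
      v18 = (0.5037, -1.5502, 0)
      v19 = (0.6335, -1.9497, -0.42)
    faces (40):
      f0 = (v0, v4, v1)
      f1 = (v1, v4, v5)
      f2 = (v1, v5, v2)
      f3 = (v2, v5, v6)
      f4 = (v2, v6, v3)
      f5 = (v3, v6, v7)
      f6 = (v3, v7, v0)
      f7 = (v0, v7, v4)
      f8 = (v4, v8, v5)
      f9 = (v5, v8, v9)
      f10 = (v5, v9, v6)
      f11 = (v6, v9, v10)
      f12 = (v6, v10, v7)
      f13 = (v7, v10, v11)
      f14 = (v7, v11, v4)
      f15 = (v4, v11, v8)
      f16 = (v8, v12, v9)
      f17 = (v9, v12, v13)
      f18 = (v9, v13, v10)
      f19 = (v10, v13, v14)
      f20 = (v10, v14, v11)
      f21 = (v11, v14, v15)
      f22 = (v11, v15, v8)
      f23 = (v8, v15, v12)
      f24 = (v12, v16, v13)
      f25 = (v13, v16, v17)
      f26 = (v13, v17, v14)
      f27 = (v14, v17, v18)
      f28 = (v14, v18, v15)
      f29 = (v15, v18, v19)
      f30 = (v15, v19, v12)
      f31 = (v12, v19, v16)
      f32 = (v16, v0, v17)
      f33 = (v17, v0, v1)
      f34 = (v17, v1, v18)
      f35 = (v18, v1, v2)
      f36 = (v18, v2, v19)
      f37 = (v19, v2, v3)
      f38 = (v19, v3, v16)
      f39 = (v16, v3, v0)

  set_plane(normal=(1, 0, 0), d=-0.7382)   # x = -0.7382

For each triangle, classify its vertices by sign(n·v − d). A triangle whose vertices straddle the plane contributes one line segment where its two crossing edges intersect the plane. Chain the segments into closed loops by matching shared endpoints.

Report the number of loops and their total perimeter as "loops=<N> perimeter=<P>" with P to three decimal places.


loops=2 perimeter=4.411

Straddling triangles (16 of 40):
  (v4,v8,v5) [+-+] → (-0.7382, 1.86123, 0)–(-0.7382, 1.69019, 0.201095)  len=0.2640
  (v5,v8,v9) [+--] → (-0.7382, 1.69019, 0.201095)–(-0.7382, 1.50402, 0.42)  len=0.2874
  (v5,v9,v6) [+-+] → (-0.7382, 1.50402, 0.42)–(-0.7382, 1.35193, 0.241235)  len=0.2347
  (v6,v9,v10) [+--] → (-0.7382, 1.35193, 0.241235)–(-0.7382, 1.14671, 0)  len=0.3167
  (v6,v10,v7) [+-+] → (-0.7382, 1.14671, 0)–(-0.7382, 1.25296, -0.12489)  len=0.1640
  (v7,v10,v11) [+--] → (-0.7382, 1.25296, -0.12489)–(-0.7382, 1.50402, -0.42)  len=0.3875
  (v7,v11,v4) [+-+] → (-0.7382, 1.50402, -0.42)–(-0.7382, 1.63977, -0.260397)  len=0.2095
  (v4,v11,v8) [+--] → (-0.7382, 1.63977, -0.260397)–(-0.7382, 1.86123, 0)  len=0.3418
  (v12,v16,v13) [-+-] → (-0.7382, -1.86123, 0)–(-0.7382, -1.63977, 0.260397)  len=0.3418
  (v13,v16,v17) [-++] → (-0.7382, -1.63977, 0.260397)–(-0.7382, -1.50402, 0.42)  len=0.2095
  (v13,v17,v14) [-+-] → (-0.7382, -1.50402, 0.42)–(-0.7382, -1.25296, 0.12489)  len=0.3875
  (v14,v17,v18) [-++] → (-0.7382, -1.25296, 0.12489)–(-0.7382, -1.14671, 0)  len=0.1640
  (v14,v18,v15) [-+-] → (-0.7382, -1.14671, 0)–(-0.7382, -1.35193, -0.241235)  len=0.3167
  (v15,v18,v19) [-++] → (-0.7382, -1.35193, -0.241235)–(-0.7382, -1.50402, -0.42)  len=0.2347
  (v15,v19,v12) [-+-] → (-0.7382, -1.50402, -0.42)–(-0.7382, -1.69019, -0.201095)  len=0.2874
  (v12,v19,v16) [-++] → (-0.7382, -1.69019, -0.201095)–(-0.7382, -1.86123, 0)  len=0.2640

Chained into 2 loop(s):
  loop 1: 8 segments, perimeter = 2.2056
  loop 2: 8 segments, perimeter = 2.2056
Total perimeter = 4.411


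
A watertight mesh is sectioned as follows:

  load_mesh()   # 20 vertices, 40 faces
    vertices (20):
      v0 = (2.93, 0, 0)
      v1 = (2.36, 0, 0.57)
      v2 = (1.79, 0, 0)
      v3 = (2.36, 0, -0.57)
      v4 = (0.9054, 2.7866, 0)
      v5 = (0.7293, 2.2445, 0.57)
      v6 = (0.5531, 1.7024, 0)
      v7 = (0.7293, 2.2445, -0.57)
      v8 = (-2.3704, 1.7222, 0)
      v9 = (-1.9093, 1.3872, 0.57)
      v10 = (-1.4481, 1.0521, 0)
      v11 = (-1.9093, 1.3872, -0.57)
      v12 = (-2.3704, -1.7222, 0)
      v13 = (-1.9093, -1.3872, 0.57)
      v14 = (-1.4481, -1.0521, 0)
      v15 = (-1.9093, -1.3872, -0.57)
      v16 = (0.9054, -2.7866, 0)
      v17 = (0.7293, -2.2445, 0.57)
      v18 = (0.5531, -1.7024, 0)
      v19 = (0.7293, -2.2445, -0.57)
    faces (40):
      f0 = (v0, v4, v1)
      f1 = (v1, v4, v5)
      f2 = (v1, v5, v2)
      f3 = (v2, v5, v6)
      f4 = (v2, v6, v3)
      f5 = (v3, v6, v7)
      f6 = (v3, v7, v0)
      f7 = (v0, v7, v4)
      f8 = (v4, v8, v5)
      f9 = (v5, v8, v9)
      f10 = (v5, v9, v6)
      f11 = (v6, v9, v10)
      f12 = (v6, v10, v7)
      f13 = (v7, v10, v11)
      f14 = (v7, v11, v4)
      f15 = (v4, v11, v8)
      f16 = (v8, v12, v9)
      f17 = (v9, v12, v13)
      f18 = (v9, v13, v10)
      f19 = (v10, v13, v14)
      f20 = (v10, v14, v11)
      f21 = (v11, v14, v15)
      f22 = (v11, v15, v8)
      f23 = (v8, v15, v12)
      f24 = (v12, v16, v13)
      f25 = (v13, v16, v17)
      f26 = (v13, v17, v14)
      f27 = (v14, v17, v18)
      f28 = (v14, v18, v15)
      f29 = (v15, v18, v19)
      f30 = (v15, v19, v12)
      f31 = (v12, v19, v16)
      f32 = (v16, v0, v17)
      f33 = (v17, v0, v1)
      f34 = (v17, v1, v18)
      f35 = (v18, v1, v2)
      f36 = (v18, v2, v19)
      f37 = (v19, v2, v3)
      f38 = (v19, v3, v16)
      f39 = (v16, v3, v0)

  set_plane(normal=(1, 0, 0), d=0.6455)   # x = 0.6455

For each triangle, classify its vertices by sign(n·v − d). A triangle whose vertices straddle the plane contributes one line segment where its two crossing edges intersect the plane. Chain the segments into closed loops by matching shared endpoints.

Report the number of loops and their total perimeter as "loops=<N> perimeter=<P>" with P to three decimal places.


Straddling triangles (20 of 40):
  (v2,v5,v6) [++-] → (0.6455, 1.98668, 0.29891)–(0.6455, 1.57523, 0)  len=0.5086
  (v2,v6,v3) [+-+] → (0.6455, 1.57523, 0)–(0.6455, 1.61534, -0.0291483)  len=0.0496
  (v3,v6,v7) [+-+] → (0.6455, 1.61534, -0.0291483)–(0.6455, 1.98668, -0.29891)  len=0.4590
  (v4,v8,v5) [+-+] → (0.6455, 2.70215, 0)–(0.6455, 2.23038, 0.55459)  len=0.7281
  (v5,v8,v9) [+--] → (0.6455, 2.23038, 0.55459)–(0.6455, 2.21727, 0.57)  len=0.0202
  (v5,v9,v6) [+--] → (0.6455, 2.21727, 0.57)–(0.6455, 1.98668, 0.29891)  len=0.3559
  (v6,v10,v7) [--+] → (0.6455, 2.19861, -0.548063)–(0.6455, 1.98668, -0.29891)  len=0.3271
  (v7,v10,v11) [+--] → (0.6455, 2.19861, -0.548063)–(0.6455, 2.21727, -0.57)  len=0.0288
  (v7,v11,v4) [+-+] → (0.6455, 2.21727, -0.57)–(0.6455, 2.65738, -0.0526319)  len=0.6792
  (v4,v11,v8) [+--] → (0.6455, 2.65738, -0.0526319)–(0.6455, 2.70215, 0)  len=0.0691
  (v12,v16,v13) [-+-] → (0.6455, -2.70215, 0)–(0.6455, -2.65738, 0.0526319)  len=0.0691
  (v13,v16,v17) [-++] → (0.6455, -2.65738, 0.0526319)–(0.6455, -2.21727, 0.57)  len=0.6792
  (v13,v17,v14) [-+-] → (0.6455, -2.21727, 0.57)–(0.6455, -2.19861, 0.548063)  len=0.0288
  (v14,v17,v18) [-+-] → (0.6455, -2.19861, 0.548063)–(0.6455, -1.98668, 0.29891)  len=0.3271
  (v15,v18,v19) [--+] → (0.6455, -1.98668, -0.29891)–(0.6455, -2.21727, -0.57)  len=0.3559
  (v15,v19,v12) [-+-] → (0.6455, -2.21727, -0.57)–(0.6455, -2.23038, -0.55459)  len=0.0202
  (v12,v19,v16) [-++] → (0.6455, -2.23038, -0.55459)–(0.6455, -2.70215, 0)  len=0.7281
  (v17,v1,v18) [++-] → (0.6455, -1.61534, 0.0291483)–(0.6455, -1.98668, 0.29891)  len=0.4590
  (v18,v1,v2) [-++] → (0.6455, -1.61534, 0.0291483)–(0.6455, -1.57523, 0)  len=0.0496
  (v18,v2,v19) [-++] → (0.6455, -1.57523, 0)–(0.6455, -1.98668, -0.29891)  len=0.5086

Chained into 2 loop(s):
  loop 1: 10 segments, perimeter = 3.2256
  loop 2: 10 segments, perimeter = 3.2256
Total perimeter = 6.451

loops=2 perimeter=6.451


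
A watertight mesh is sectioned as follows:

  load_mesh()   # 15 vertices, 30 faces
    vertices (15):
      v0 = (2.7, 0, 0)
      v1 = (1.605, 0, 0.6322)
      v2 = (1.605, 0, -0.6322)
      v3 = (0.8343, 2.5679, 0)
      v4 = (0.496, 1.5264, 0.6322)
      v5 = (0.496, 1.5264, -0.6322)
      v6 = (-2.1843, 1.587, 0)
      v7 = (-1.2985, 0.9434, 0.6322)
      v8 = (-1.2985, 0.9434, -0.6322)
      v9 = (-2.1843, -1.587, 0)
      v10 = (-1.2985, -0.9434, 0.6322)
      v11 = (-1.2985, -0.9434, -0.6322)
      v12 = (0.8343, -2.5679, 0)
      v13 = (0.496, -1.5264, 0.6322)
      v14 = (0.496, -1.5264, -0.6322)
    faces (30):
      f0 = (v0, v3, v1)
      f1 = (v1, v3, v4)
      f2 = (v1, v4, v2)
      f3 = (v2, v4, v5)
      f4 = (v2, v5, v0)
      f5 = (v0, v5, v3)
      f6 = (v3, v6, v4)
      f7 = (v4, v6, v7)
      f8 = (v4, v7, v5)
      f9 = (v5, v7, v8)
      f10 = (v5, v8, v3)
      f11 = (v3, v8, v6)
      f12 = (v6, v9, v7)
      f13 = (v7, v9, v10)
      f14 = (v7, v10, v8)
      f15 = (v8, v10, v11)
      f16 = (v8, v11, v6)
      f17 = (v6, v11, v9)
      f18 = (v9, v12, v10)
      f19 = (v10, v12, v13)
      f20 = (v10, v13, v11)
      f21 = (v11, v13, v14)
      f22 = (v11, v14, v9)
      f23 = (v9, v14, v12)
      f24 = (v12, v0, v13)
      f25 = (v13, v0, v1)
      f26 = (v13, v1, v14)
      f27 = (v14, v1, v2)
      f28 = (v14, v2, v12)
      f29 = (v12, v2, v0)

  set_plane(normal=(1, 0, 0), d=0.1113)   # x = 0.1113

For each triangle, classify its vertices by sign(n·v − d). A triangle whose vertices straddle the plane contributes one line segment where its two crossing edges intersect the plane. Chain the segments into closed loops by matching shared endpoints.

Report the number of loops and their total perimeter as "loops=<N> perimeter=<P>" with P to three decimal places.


loops=2 perimeter=7.032

Straddling triangles (12 of 30):
  (v3,v6,v4) [+-+] → (0.1113, 2.33296, 0)–(0.1113, 1.5351, 0.541461)  len=0.9642
  (v4,v6,v7) [+--] → (0.1113, 1.5351, 0.541461)–(0.1113, 1.40142, 0.6322)  len=0.1616
  (v4,v7,v5) [+-+] → (0.1113, 1.40142, 0.6322)–(0.1113, 1.40142, -0.361141)  len=0.9933
  (v5,v7,v8) [+--] → (0.1113, 1.40142, -0.361141)–(0.1113, 1.40142, -0.6322)  len=0.2711
  (v5,v8,v3) [+-+] → (0.1113, 1.40142, -0.6322)–(0.1113, 2.01721, -0.21431)  len=0.7442
  (v3,v8,v6) [+--] → (0.1113, 2.01721, -0.21431)–(0.1113, 2.33296, 0)  len=0.3816
  (v9,v12,v10) [-+-] → (0.1113, -2.33296, 0)–(0.1113, -2.01721, 0.21431)  len=0.3816
  (v10,v12,v13) [-++] → (0.1113, -2.01721, 0.21431)–(0.1113, -1.40142, 0.6322)  len=0.7442
  (v10,v13,v11) [-+-] → (0.1113, -1.40142, 0.6322)–(0.1113, -1.40142, 0.361141)  len=0.2711
  (v11,v13,v14) [-++] → (0.1113, -1.40142, 0.361141)–(0.1113, -1.40142, -0.6322)  len=0.9933
  (v11,v14,v9) [-+-] → (0.1113, -1.40142, -0.6322)–(0.1113, -1.5351, -0.541461)  len=0.1616
  (v9,v14,v12) [-++] → (0.1113, -1.5351, -0.541461)–(0.1113, -2.33296, 0)  len=0.9642

Chained into 2 loop(s):
  loop 1: 6 segments, perimeter = 3.5160
  loop 2: 6 segments, perimeter = 3.5160
Total perimeter = 7.032


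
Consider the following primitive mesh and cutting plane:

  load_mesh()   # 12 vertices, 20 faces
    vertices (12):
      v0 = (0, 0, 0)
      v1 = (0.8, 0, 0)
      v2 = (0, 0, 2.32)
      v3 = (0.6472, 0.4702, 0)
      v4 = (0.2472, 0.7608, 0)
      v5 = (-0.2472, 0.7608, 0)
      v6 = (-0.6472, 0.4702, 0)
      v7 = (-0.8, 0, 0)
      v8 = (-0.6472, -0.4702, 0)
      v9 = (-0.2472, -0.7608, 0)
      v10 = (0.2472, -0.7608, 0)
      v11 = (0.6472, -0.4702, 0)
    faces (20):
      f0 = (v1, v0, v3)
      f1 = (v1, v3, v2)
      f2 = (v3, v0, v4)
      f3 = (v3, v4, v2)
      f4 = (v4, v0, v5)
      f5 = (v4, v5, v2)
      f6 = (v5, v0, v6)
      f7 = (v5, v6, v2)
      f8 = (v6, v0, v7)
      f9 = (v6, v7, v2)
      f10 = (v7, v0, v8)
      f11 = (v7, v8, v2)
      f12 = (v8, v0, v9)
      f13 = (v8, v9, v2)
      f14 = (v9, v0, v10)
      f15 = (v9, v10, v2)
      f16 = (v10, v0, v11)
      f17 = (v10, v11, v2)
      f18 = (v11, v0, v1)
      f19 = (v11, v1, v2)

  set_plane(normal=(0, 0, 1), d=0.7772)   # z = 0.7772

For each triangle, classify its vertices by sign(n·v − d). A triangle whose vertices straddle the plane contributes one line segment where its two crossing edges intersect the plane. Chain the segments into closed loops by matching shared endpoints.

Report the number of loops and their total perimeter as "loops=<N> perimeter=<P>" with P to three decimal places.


loops=1 perimeter=3.288

Straddling triangles (10 of 20):
  (v1,v3,v2) [--+] → (0.430388, 0.312683, 0.7772)–(0.532, 0, 0.7772)  len=0.3288
  (v3,v4,v2) [--+] → (0.164388, 0.505932, 0.7772)–(0.430388, 0.312683, 0.7772)  len=0.3288
  (v4,v5,v2) [--+] → (-0.164388, 0.505932, 0.7772)–(0.164388, 0.505932, 0.7772)  len=0.3288
  (v5,v6,v2) [--+] → (-0.430388, 0.312683, 0.7772)–(-0.164388, 0.505932, 0.7772)  len=0.3288
  (v6,v7,v2) [--+] → (-0.532, 0, 0.7772)–(-0.430388, 0.312683, 0.7772)  len=0.3288
  (v7,v8,v2) [--+] → (-0.430388, -0.312683, 0.7772)–(-0.532, 0, 0.7772)  len=0.3288
  (v8,v9,v2) [--+] → (-0.164388, -0.505932, 0.7772)–(-0.430388, -0.312683, 0.7772)  len=0.3288
  (v9,v10,v2) [--+] → (0.164388, -0.505932, 0.7772)–(-0.164388, -0.505932, 0.7772)  len=0.3288
  (v10,v11,v2) [--+] → (0.430388, -0.312683, 0.7772)–(0.164388, -0.505932, 0.7772)  len=0.3288
  (v11,v1,v2) [--+] → (0.532, 0, 0.7772)–(0.430388, -0.312683, 0.7772)  len=0.3288

Chained into 1 loop(s):
  loop 1: 10 segments, perimeter = 3.2878
Total perimeter = 3.288


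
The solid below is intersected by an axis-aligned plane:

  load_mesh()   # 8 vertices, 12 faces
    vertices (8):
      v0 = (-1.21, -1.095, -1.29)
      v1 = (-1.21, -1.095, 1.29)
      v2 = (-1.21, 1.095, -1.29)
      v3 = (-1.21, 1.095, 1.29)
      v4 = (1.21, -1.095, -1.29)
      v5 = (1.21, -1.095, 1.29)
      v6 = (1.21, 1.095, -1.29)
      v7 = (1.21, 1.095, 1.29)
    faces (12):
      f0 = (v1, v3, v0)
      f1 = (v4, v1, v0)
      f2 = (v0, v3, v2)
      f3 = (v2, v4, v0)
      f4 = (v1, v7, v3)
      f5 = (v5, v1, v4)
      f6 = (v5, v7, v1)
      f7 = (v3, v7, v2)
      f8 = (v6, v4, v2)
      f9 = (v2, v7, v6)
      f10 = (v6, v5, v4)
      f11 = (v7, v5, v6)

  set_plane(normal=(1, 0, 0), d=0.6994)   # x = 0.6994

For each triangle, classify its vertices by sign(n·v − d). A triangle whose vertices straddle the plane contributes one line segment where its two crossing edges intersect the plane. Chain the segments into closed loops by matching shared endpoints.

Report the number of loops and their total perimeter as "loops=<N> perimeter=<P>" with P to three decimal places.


Straddling triangles (8 of 12):
  (v4,v1,v0) [+--] → (0.6994, -1.095, -0.745641)–(0.6994, -1.095, -1.29)  len=0.5444
  (v2,v4,v0) [-+-] → (0.6994, -0.632928, -1.29)–(0.6994, -1.095, -1.29)  len=0.4621
  (v1,v7,v3) [-+-] → (0.6994, 0.632928, 1.29)–(0.6994, 1.095, 1.29)  len=0.4621
  (v5,v1,v4) [+-+] → (0.6994, -1.095, 1.29)–(0.6994, -1.095, -0.745641)  len=2.0356
  (v5,v7,v1) [++-] → (0.6994, 0.632928, 1.29)–(0.6994, -1.095, 1.29)  len=1.7279
  (v3,v7,v2) [-+-] → (0.6994, 1.095, 1.29)–(0.6994, 1.095, 0.745641)  len=0.5444
  (v6,v4,v2) [++-] → (0.6994, -0.632928, -1.29)–(0.6994, 1.095, -1.29)  len=1.7279
  (v2,v7,v6) [-++] → (0.6994, 1.095, 0.745641)–(0.6994, 1.095, -1.29)  len=2.0356

Chained into 1 loop(s):
  loop 1: 8 segments, perimeter = 9.5400
Total perimeter = 9.540

loops=1 perimeter=9.540


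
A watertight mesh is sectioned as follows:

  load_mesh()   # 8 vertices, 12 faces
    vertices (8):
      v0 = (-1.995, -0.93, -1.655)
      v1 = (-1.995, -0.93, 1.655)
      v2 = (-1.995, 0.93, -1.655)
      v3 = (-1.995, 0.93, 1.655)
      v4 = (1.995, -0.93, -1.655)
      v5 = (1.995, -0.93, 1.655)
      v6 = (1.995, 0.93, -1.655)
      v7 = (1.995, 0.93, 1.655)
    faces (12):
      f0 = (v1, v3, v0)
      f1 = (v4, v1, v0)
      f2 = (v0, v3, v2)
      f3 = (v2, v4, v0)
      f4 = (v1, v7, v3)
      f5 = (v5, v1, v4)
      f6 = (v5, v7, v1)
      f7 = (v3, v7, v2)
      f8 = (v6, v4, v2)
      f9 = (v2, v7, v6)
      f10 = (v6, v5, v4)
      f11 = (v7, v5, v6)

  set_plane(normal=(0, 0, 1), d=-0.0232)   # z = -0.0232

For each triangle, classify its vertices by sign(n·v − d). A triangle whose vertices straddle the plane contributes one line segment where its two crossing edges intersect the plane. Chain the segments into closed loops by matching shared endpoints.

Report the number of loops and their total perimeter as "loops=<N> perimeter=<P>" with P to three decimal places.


loops=1 perimeter=11.700

Straddling triangles (8 of 12):
  (v1,v3,v0) [++-] → (-1.995, -0.0130369, -0.0232)–(-1.995, -0.93, -0.0232)  len=0.9170
  (v4,v1,v0) [-+-] → (0.0279662, -0.93, -0.0232)–(-1.995, -0.93, -0.0232)  len=2.0230
  (v0,v3,v2) [-+-] → (-1.995, -0.0130369, -0.0232)–(-1.995, 0.93, -0.0232)  len=0.9430
  (v5,v1,v4) [++-] → (0.0279662, -0.93, -0.0232)–(1.995, -0.93, -0.0232)  len=1.9670
  (v3,v7,v2) [++-] → (-0.0279662, 0.93, -0.0232)–(-1.995, 0.93, -0.0232)  len=1.9670
  (v2,v7,v6) [-+-] → (-0.0279662, 0.93, -0.0232)–(1.995, 0.93, -0.0232)  len=2.0230
  (v6,v5,v4) [-+-] → (1.995, 0.0130369, -0.0232)–(1.995, -0.93, -0.0232)  len=0.9430
  (v7,v5,v6) [++-] → (1.995, 0.0130369, -0.0232)–(1.995, 0.93, -0.0232)  len=0.9170

Chained into 1 loop(s):
  loop 1: 8 segments, perimeter = 11.7000
Total perimeter = 11.700


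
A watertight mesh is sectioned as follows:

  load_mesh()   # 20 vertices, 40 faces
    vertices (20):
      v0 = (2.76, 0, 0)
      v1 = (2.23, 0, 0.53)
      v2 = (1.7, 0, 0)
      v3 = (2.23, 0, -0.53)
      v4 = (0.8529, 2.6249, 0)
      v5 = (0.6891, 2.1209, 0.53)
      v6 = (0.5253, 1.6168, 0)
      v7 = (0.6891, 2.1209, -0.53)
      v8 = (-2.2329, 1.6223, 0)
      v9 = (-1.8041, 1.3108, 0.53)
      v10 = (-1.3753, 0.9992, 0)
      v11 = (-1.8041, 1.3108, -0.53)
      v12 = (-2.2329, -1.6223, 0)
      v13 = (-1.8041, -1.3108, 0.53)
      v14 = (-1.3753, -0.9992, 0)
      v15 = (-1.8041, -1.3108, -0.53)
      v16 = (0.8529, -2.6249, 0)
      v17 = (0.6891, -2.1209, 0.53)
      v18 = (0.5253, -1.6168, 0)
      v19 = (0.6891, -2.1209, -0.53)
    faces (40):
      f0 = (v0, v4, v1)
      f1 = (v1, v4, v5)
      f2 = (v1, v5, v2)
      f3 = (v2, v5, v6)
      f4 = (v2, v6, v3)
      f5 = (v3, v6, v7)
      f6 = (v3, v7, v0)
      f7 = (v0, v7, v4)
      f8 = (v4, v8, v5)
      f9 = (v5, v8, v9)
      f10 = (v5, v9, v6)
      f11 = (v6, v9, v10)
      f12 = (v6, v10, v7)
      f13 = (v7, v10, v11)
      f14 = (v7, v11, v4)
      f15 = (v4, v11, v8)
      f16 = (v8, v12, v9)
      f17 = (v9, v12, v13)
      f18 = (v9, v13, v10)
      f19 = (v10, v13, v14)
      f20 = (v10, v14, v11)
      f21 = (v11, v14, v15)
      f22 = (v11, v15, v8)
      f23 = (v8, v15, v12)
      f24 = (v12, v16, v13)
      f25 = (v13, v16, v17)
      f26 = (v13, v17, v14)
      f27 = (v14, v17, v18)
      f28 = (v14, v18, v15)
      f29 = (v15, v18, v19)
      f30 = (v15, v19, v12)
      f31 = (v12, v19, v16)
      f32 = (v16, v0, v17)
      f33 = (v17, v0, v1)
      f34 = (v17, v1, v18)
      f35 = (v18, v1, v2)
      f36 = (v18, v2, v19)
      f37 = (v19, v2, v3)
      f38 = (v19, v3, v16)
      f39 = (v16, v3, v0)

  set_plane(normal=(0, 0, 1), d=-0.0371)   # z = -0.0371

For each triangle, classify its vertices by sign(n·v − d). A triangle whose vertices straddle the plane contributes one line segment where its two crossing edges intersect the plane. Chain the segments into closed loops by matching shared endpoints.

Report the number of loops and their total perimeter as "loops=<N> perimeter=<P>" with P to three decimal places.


Straddling triangles (20 of 40):
  (v2,v6,v3) [++-] → (0.644629, 1.50362, -0.0371)–(1.7371, 0, -0.0371)  len=1.8586
  (v3,v6,v7) [-+-] → (0.644629, 1.50362, -0.0371)–(0.536766, 1.65209, -0.0371)  len=0.1835
  (v3,v7,v0) [--+] → (2.61504, 0.148463, -0.0371)–(2.7229, 0, -0.0371)  len=0.1835
  (v0,v7,v4) [+-+] → (2.61504, 0.148463, -0.0371)–(0.841434, 2.58962, -0.0371)  len=3.0174
  (v6,v10,v7) [++-] → (-1.23079, 1.07772, -0.0371)–(0.536766, 1.65209, -0.0371)  len=1.8585
  (v7,v10,v11) [-+-] → (-1.23079, 1.07772, -0.0371)–(-1.40532, 1.02101, -0.0371)  len=0.1835
  (v7,v11,v4) [--+] → (0.66691, 2.53291, -0.0371)–(0.841434, 2.58962, -0.0371)  len=0.1835
  (v4,v11,v8) [+-+] → (0.66691, 2.53291, -0.0371)–(-2.20288, 1.6005, -0.0371)  len=3.0175
  (v10,v14,v11) [++-] → (-1.40532, -0.8375, -0.0371)–(-1.40532, 1.02101, -0.0371)  len=1.8585
  (v11,v14,v15) [-+-] → (-1.40532, -0.8375, -0.0371)–(-1.40532, -1.02101, -0.0371)  len=0.1835
  (v11,v15,v8) [--+] → (-2.20288, 1.41698, -0.0371)–(-2.20288, 1.6005, -0.0371)  len=0.1835
  (v8,v15,v12) [+-+] → (-2.20288, 1.41698, -0.0371)–(-2.20288, -1.6005, -0.0371)  len=3.0175
  (v14,v18,v15) [++-] → (0.362242, -1.59538, -0.0371)–(-1.40532, -1.02101, -0.0371)  len=1.8585
  (v15,v18,v19) [-+-] → (0.362242, -1.59538, -0.0371)–(0.536766, -1.65209, -0.0371)  len=0.1835
  (v15,v19,v12) [--+] → (-2.02836, -1.6572, -0.0371)–(-2.20288, -1.6005, -0.0371)  len=0.1835
  (v12,v19,v16) [+-+] → (-2.02836, -1.6572, -0.0371)–(0.841434, -2.58962, -0.0371)  len=3.0175
  (v18,v2,v19) [++-] → (1.62924, -0.148463, -0.0371)–(0.536766, -1.65209, -0.0371)  len=1.8586
  (v19,v2,v3) [-+-] → (1.62924, -0.148463, -0.0371)–(1.7371, 0, -0.0371)  len=0.1835
  (v19,v3,v16) [--+] → (0.949297, -2.44116, -0.0371)–(0.841434, -2.58962, -0.0371)  len=0.1835
  (v16,v3,v0) [+-+] → (0.949297, -2.44116, -0.0371)–(2.7229, 0, -0.0371)  len=3.0174

Chained into 2 loop(s):
  loop 1: 10 segments, perimeter = 10.2103
  loop 2: 10 segments, perimeter = 16.0048
Total perimeter = 26.215

loops=2 perimeter=26.215


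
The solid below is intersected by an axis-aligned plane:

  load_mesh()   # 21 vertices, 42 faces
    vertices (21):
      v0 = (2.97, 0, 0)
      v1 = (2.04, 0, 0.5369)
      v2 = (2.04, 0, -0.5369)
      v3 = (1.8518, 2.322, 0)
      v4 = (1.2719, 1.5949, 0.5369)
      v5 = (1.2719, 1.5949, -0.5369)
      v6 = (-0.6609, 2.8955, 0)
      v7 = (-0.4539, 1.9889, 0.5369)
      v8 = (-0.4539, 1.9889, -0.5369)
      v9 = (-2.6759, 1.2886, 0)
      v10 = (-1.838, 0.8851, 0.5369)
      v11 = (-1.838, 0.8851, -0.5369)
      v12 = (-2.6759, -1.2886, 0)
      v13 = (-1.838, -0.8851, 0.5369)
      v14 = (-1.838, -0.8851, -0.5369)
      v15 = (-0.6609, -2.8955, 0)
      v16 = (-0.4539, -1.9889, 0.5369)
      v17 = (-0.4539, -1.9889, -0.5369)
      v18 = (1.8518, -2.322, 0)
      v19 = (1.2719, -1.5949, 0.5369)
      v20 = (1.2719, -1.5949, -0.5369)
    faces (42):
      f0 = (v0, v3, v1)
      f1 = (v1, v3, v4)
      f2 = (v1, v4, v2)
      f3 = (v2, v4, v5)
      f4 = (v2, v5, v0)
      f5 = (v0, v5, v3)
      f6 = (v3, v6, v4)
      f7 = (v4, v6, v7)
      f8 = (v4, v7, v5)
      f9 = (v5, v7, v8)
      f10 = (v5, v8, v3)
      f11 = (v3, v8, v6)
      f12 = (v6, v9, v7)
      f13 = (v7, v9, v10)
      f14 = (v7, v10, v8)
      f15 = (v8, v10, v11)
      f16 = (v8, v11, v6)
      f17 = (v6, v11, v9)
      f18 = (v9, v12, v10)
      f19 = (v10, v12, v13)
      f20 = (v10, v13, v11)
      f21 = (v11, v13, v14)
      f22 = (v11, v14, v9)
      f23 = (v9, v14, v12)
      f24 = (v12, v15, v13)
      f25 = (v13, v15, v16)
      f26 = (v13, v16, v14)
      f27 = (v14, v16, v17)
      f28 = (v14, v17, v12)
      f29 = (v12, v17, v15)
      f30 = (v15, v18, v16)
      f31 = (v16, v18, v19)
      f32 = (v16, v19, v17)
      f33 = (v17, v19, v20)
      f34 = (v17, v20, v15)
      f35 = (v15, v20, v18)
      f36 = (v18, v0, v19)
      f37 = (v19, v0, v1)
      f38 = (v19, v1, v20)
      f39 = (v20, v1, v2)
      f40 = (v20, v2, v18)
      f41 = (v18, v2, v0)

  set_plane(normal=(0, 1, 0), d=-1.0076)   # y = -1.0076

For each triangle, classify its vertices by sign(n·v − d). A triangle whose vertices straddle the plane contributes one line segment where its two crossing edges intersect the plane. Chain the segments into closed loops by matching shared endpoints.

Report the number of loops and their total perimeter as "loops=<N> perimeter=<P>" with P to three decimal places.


Straddling triangles (14 of 42):
  (v9,v12,v10) [+-+] → (-2.6759, -1.0076, 0)–(-2.56758, -1.0076, 0.0694065)  len=0.1286
  (v10,v12,v13) [+-+] → (-2.56758, -1.0076, 0.0694065)–(-2.09238, -1.0076, 0.373901)  len=0.5644
  (v9,v14,v12) [++-] → (-2.09238, -1.0076, -0.373901)–(-2.6759, -1.0076, 0)  len=0.6930
  (v12,v15,v13) [--+] → (-1.76628, -1.0076, 0.504185)–(-2.09238, -1.0076, 0.373901)  len=0.3512
  (v13,v15,v16) [+--] → (-1.76628, -1.0076, 0.504185)–(-1.68439, -1.0076, 0.5369)  len=0.0882
  (v13,v16,v14) [+-+] → (-1.68439, -1.0076, 0.5369)–(-1.68439, -1.0076, -0.417729)  len=0.9546
  (v14,v16,v17) [+--] → (-1.68439, -1.0076, -0.417729)–(-1.68439, -1.0076, -0.5369)  len=0.1192
  (v14,v17,v12) [+--] → (-1.68439, -1.0076, -0.5369)–(-2.09238, -1.0076, -0.373901)  len=0.4393
  (v18,v0,v19) [-+-] → (2.48477, -1.0076, 0)–(1.8972, -1.0076, 0.339194)  len=0.6784
  (v19,v0,v1) [-++] → (1.8972, -1.0076, 0.339194)–(1.55474, -1.0076, 0.5369)  len=0.3954
  (v19,v1,v20) [-+-] → (1.55474, -1.0076, 0.5369)–(1.55474, -1.0076, -0.141488)  len=0.6784
  (v20,v1,v2) [-++] → (1.55474, -1.0076, -0.141488)–(1.55474, -1.0076, -0.5369)  len=0.3954
  (v20,v2,v18) [-+-] → (1.55474, -1.0076, -0.5369)–(1.95833, -1.0076, -0.30392)  len=0.4660
  (v18,v2,v0) [-++] → (1.95833, -1.0076, -0.30392)–(2.48477, -1.0076, 0)  len=0.6079

Chained into 2 loop(s):
  loop 1: 8 segments, perimeter = 3.3386
  loop 2: 6 segments, perimeter = 3.2216
Total perimeter = 6.560

loops=2 perimeter=6.560


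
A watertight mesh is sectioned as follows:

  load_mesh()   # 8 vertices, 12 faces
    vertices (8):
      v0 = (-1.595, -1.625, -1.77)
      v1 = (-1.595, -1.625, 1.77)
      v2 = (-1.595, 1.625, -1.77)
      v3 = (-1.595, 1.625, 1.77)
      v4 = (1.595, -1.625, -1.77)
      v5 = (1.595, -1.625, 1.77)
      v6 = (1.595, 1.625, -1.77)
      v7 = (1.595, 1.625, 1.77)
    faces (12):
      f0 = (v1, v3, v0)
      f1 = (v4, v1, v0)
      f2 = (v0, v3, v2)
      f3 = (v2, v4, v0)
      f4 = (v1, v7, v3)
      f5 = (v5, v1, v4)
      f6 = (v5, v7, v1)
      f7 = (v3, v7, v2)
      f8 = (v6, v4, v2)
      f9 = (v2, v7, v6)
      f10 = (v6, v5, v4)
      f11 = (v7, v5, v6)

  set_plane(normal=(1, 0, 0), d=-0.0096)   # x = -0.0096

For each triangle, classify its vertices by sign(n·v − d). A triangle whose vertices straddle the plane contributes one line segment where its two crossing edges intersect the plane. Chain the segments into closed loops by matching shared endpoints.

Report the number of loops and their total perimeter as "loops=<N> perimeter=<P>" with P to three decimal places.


Straddling triangles (8 of 12):
  (v4,v1,v0) [+--] → (-0.0096, -1.625, 0.0106533)–(-0.0096, -1.625, -1.77)  len=1.7807
  (v2,v4,v0) [-+-] → (-0.0096, 0.00978056, -1.77)–(-0.0096, -1.625, -1.77)  len=1.6348
  (v1,v7,v3) [-+-] → (-0.0096, -0.00978056, 1.77)–(-0.0096, 1.625, 1.77)  len=1.6348
  (v5,v1,v4) [+-+] → (-0.0096, -1.625, 1.77)–(-0.0096, -1.625, 0.0106533)  len=1.7593
  (v5,v7,v1) [++-] → (-0.0096, -0.00978056, 1.77)–(-0.0096, -1.625, 1.77)  len=1.6152
  (v3,v7,v2) [-+-] → (-0.0096, 1.625, 1.77)–(-0.0096, 1.625, -0.0106533)  len=1.7807
  (v6,v4,v2) [++-] → (-0.0096, 0.00978056, -1.77)–(-0.0096, 1.625, -1.77)  len=1.6152
  (v2,v7,v6) [-++] → (-0.0096, 1.625, -0.0106533)–(-0.0096, 1.625, -1.77)  len=1.7593

Chained into 1 loop(s):
  loop 1: 8 segments, perimeter = 13.5800
Total perimeter = 13.580

loops=1 perimeter=13.580


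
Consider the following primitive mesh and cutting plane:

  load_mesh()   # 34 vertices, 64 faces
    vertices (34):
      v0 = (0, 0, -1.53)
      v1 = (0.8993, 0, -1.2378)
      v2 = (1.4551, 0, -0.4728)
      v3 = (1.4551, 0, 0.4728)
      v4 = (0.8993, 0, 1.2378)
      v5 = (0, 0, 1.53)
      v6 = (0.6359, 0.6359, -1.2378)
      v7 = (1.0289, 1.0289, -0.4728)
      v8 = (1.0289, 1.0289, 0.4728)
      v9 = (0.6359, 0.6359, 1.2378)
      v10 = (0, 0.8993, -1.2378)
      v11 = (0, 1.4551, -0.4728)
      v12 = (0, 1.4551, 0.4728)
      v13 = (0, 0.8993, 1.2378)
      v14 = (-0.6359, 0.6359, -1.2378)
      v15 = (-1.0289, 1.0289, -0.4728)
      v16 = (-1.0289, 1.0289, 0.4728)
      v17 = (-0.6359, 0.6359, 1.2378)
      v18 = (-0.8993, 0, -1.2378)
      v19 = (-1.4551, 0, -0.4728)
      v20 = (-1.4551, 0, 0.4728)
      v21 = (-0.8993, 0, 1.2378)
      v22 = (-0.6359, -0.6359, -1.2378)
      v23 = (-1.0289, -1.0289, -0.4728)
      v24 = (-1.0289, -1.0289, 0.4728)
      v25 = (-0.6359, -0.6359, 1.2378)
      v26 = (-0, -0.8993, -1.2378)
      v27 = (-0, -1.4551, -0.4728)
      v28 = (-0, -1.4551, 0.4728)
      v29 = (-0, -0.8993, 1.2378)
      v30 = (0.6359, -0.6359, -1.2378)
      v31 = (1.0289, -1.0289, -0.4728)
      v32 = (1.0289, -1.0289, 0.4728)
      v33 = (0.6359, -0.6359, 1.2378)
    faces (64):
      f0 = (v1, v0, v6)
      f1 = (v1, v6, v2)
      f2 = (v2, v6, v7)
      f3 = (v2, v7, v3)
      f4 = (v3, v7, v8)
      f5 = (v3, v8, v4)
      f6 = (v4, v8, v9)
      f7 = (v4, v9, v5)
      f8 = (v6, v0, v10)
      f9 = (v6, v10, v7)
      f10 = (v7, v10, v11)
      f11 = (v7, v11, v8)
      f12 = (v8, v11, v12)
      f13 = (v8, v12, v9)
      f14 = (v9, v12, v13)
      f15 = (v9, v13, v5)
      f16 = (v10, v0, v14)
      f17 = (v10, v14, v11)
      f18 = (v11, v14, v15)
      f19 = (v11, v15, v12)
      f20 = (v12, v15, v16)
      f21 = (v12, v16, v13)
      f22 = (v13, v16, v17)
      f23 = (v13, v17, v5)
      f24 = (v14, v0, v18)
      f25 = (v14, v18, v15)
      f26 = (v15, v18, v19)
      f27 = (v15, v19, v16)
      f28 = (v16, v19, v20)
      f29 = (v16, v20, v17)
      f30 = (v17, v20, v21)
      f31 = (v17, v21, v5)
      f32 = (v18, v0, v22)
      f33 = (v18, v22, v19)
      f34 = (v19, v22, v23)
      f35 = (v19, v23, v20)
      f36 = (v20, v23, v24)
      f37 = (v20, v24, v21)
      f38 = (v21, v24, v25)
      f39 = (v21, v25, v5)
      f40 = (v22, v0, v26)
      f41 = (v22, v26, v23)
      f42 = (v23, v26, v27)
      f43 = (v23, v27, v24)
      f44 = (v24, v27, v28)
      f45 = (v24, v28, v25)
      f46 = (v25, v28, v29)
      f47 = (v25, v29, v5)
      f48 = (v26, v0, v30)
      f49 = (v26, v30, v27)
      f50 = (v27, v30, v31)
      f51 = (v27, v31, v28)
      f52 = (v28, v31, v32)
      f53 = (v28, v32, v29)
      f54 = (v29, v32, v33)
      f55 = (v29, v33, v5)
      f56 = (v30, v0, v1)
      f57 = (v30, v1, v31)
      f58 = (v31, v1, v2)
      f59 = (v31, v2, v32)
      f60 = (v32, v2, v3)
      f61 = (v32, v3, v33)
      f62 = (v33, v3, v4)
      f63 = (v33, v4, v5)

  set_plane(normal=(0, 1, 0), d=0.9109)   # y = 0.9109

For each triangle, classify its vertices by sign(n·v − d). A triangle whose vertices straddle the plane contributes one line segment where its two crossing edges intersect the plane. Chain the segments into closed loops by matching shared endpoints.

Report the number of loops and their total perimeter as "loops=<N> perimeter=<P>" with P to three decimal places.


loops=1 perimeter=7.221

Straddling triangles (18 of 64):
  (v2,v6,v7) [--+] → (0.9109, 0.9109, -0.702495)–(1.07778, 0.9109, -0.4728)  len=0.2839
  (v2,v7,v3) [-+-] → (1.07778, 0.9109, -0.4728)–(1.07778, 0.9109, -0.364353)  len=0.1084
  (v3,v7,v8) [-++] → (1.07778, 0.9109, -0.364353)–(1.07778, 0.9109, 0.4728)  len=0.8372
  (v3,v8,v4) [-+-] → (1.07778, 0.9109, 0.4728)–(1.01404, 0.9109, 0.560534)  len=0.1084
  (v4,v8,v9) [-+-] → (1.01404, 0.9109, 0.560534)–(0.9109, 0.9109, 0.702495)  len=0.1755
  (v6,v10,v7) [--+] → (0.0920929, 0.9109, -1.16933)–(0.9109, 0.9109, -0.702495)  len=0.9425
  (v7,v10,v11) [+-+] → (0.0920929, 0.9109, -1.16933)–(0, 0.9109, -1.22183)  len=0.1060
  (v8,v12,v9) [++-] → (0.422433, 0.9109, 0.980995)–(0.9109, 0.9109, 0.702495)  len=0.5623
  (v9,v12,v13) [-+-] → (0.422433, 0.9109, 0.980995)–(0, 0.9109, 1.22183)  len=0.4863
  (v10,v14,v11) [--+] → (-0.422433, 0.9109, -0.980995)–(0, 0.9109, -1.22183)  len=0.4863
  (v11,v14,v15) [+-+] → (-0.422433, 0.9109, -0.980995)–(-0.9109, 0.9109, -0.702495)  len=0.5623
  (v12,v16,v13) [++-] → (-0.0920929, 0.9109, 1.16933)–(0, 0.9109, 1.22183)  len=0.1060
  (v13,v16,v17) [-+-] → (-0.0920929, 0.9109, 1.16933)–(-0.9109, 0.9109, 0.702495)  len=0.9425
  (v14,v18,v15) [--+] → (-1.01404, 0.9109, -0.560534)–(-0.9109, 0.9109, -0.702495)  len=0.1755
  (v15,v18,v19) [+--] → (-1.01404, 0.9109, -0.560534)–(-1.07778, 0.9109, -0.4728)  len=0.1084
  (v15,v19,v16) [+-+] → (-1.07778, 0.9109, -0.4728)–(-1.07778, 0.9109, 0.364353)  len=0.8372
  (v16,v19,v20) [+--] → (-1.07778, 0.9109, 0.364353)–(-1.07778, 0.9109, 0.4728)  len=0.1084
  (v16,v20,v17) [+--] → (-1.07778, 0.9109, 0.4728)–(-0.9109, 0.9109, 0.702495)  len=0.2839

Chained into 1 loop(s):
  loop 1: 18 segments, perimeter = 7.2211
Total perimeter = 7.221


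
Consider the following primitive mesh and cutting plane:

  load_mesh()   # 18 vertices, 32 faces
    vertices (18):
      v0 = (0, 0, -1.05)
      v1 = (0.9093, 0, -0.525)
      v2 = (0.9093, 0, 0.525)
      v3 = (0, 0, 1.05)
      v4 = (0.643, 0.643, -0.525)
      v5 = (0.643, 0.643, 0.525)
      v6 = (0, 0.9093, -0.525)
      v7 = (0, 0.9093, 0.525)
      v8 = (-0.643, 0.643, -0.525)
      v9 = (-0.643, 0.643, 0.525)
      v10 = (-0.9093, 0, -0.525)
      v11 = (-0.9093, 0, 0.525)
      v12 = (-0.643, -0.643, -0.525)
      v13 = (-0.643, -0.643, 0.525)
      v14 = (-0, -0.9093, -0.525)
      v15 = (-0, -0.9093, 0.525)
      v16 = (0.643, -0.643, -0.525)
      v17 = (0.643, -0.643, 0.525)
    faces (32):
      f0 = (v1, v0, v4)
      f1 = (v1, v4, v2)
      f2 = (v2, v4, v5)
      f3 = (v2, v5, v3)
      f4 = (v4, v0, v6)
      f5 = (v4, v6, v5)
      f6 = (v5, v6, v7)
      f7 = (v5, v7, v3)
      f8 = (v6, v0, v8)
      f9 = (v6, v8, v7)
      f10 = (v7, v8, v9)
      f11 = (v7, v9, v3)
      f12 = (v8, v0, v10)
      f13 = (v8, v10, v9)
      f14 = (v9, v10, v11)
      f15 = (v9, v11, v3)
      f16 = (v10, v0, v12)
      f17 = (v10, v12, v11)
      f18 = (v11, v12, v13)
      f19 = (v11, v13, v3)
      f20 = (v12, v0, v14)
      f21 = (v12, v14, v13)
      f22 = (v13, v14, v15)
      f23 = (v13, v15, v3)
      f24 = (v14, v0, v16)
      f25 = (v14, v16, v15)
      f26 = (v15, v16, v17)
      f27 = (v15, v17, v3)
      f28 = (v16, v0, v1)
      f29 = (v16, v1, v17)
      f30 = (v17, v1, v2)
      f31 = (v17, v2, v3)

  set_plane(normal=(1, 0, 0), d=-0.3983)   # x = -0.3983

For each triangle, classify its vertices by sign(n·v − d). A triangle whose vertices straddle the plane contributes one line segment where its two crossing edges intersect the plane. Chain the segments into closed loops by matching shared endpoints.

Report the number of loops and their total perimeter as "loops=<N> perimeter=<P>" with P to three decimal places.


Straddling triangles (12 of 32):
  (v6,v0,v8) [++-] → (-0.3983, 0.3983, -0.724794)–(-0.3983, 0.744343, -0.525)  len=0.3996
  (v6,v8,v7) [+-+] → (-0.3983, 0.744343, -0.525)–(-0.3983, 0.744343, -0.125412)  len=0.3996
  (v7,v8,v9) [+--] → (-0.3983, 0.744343, -0.125412)–(-0.3983, 0.744343, 0.525)  len=0.6504
  (v7,v9,v3) [+-+] → (-0.3983, 0.744343, 0.525)–(-0.3983, 0.3983, 0.724794)  len=0.3996
  (v8,v0,v10) [-+-] → (-0.3983, 0.3983, -0.724794)–(-0.3983, 0, -0.820035)  len=0.4095
  (v9,v11,v3) [--+] → (-0.3983, 0, 0.820035)–(-0.3983, 0.3983, 0.724794)  len=0.4095
  (v10,v0,v12) [-+-] → (-0.3983, 0, -0.820035)–(-0.3983, -0.3983, -0.724794)  len=0.4095
  (v11,v13,v3) [--+] → (-0.3983, -0.3983, 0.724794)–(-0.3983, 0, 0.820035)  len=0.4095
  (v12,v0,v14) [-++] → (-0.3983, -0.3983, -0.724794)–(-0.3983, -0.744343, -0.525)  len=0.3996
  (v12,v14,v13) [-+-] → (-0.3983, -0.744343, -0.525)–(-0.3983, -0.744343, 0.125412)  len=0.6504
  (v13,v14,v15) [-++] → (-0.3983, -0.744343, 0.125412)–(-0.3983, -0.744343, 0.525)  len=0.3996
  (v13,v15,v3) [-++] → (-0.3983, -0.744343, 0.525)–(-0.3983, -0.3983, 0.724794)  len=0.3996

Chained into 1 loop(s):
  loop 1: 12 segments, perimeter = 5.3364
Total perimeter = 5.336

loops=1 perimeter=5.336


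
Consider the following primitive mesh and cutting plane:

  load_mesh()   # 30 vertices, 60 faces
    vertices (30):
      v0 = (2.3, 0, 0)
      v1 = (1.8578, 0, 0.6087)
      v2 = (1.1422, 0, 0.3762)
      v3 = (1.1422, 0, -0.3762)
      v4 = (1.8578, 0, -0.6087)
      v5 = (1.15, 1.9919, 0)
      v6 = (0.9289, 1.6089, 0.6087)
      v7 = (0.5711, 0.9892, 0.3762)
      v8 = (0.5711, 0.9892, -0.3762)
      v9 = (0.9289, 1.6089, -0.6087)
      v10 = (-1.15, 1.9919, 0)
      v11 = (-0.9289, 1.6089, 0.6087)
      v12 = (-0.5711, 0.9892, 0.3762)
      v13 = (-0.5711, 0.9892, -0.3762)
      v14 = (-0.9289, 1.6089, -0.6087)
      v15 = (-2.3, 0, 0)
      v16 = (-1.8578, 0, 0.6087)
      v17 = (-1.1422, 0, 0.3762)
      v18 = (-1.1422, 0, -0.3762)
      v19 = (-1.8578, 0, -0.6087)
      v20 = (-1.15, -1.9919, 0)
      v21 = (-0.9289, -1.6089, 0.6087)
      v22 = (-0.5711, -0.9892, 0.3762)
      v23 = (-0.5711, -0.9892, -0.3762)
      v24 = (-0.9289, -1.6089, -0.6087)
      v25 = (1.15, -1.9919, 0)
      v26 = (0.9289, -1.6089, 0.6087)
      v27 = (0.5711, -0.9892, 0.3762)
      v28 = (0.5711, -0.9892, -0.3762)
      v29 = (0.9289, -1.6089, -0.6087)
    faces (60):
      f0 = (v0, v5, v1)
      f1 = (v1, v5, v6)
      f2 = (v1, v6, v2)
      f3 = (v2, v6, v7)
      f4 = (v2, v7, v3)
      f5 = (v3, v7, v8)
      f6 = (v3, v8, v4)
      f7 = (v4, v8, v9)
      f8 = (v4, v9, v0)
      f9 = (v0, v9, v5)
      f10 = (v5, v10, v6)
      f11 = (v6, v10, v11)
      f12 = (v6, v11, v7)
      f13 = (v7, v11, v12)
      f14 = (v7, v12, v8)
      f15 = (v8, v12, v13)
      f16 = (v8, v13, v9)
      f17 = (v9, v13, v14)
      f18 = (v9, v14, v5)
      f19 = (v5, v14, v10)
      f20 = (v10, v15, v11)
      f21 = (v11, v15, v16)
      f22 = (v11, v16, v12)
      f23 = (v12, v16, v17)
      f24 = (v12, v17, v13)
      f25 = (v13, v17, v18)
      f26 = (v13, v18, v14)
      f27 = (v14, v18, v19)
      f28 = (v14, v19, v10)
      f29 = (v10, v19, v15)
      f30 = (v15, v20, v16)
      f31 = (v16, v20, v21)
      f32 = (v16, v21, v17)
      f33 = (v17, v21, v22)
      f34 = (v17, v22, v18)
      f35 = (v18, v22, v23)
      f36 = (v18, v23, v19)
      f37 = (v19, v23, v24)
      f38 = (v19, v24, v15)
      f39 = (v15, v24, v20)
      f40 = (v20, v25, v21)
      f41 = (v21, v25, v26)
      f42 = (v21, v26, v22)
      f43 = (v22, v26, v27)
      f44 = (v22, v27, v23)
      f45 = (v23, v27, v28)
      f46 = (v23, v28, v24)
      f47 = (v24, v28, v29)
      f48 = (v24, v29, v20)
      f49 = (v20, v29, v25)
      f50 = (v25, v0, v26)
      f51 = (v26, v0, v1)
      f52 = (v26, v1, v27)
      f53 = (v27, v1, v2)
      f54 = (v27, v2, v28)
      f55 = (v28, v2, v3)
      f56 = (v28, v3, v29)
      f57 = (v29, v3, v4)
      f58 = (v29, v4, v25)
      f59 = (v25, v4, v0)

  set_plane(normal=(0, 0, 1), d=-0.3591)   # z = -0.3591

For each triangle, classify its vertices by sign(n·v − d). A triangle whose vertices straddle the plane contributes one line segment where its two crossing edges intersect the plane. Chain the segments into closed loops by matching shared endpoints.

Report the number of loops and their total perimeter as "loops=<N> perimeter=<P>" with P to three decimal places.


loops=2 perimeter=19.088

Straddling triangles (24 of 60):
  (v2,v7,v3) [++-] → (1.12922, 0.0224818, -0.3591)–(1.1422, 0, -0.3591)  len=0.0260
  (v3,v7,v8) [-+-] → (1.12922, 0.0224818, -0.3591)–(0.5711, 0.9892, -0.3591)  len=1.1163
  (v4,v9,v0) [--+] → (1.49113, 0.949164, -0.3591)–(2.03913, 0, -0.3591)  len=1.0960
  (v0,v9,v5) [+-+] → (1.49113, 0.949164, -0.3591)–(1.01956, 1.76595, -0.3591)  len=0.9431
  (v7,v12,v8) [++-] → (0.545141, 0.9892, -0.3591)–(0.5711, 0.9892, -0.3591)  len=0.0260
  (v8,v12,v13) [-+-] → (0.545141, 0.9892, -0.3591)–(-0.5711, 0.9892, -0.3591)  len=1.1162
  (v9,v14,v5) [--+] → (-0.0764383, 1.76595, -0.3591)–(1.01956, 1.76595, -0.3591)  len=1.0960
  (v5,v14,v10) [+-+] → (-0.0764383, 1.76595, -0.3591)–(-1.01956, 1.76595, -0.3591)  len=0.9431
  (v12,v17,v13) [++-] → (-0.58408, 0.966718, -0.3591)–(-0.5711, 0.9892, -0.3591)  len=0.0260
  (v13,v17,v18) [-+-] → (-0.58408, 0.966718, -0.3591)–(-1.1422, 0, -0.3591)  len=1.1163
  (v14,v19,v10) [--+] → (-1.56756, 0.816787, -0.3591)–(-1.01956, 1.76595, -0.3591)  len=1.0960
  (v10,v19,v15) [+-+] → (-1.56756, 0.816787, -0.3591)–(-2.03913, 0, -0.3591)  len=0.9431
  (v17,v22,v18) [++-] → (-1.12922, -0.0224818, -0.3591)–(-1.1422, 0, -0.3591)  len=0.0260
  (v18,v22,v23) [-+-] → (-1.12922, -0.0224818, -0.3591)–(-0.5711, -0.9892, -0.3591)  len=1.1163
  (v19,v24,v15) [--+] → (-1.49113, -0.949164, -0.3591)–(-2.03913, 0, -0.3591)  len=1.0960
  (v15,v24,v20) [+-+] → (-1.49113, -0.949164, -0.3591)–(-1.01956, -1.76595, -0.3591)  len=0.9431
  (v22,v27,v23) [++-] → (-0.545141, -0.9892, -0.3591)–(-0.5711, -0.9892, -0.3591)  len=0.0260
  (v23,v27,v28) [-+-] → (-0.545141, -0.9892, -0.3591)–(0.5711, -0.9892, -0.3591)  len=1.1162
  (v24,v29,v20) [--+] → (0.0764383, -1.76595, -0.3591)–(-1.01956, -1.76595, -0.3591)  len=1.0960
  (v20,v29,v25) [+-+] → (0.0764383, -1.76595, -0.3591)–(1.01956, -1.76595, -0.3591)  len=0.9431
  (v27,v2,v28) [++-] → (0.58408, -0.966718, -0.3591)–(0.5711, -0.9892, -0.3591)  len=0.0260
  (v28,v2,v3) [-+-] → (0.58408, -0.966718, -0.3591)–(1.1422, 0, -0.3591)  len=1.1163
  (v29,v4,v25) [--+] → (1.56756, -0.816787, -0.3591)–(1.01956, -1.76595, -0.3591)  len=1.0960
  (v25,v4,v0) [+-+] → (1.56756, -0.816787, -0.3591)–(2.03913, 0, -0.3591)  len=0.9431

Chained into 2 loop(s):
  loop 1: 12 segments, perimeter = 6.8533
  loop 2: 12 segments, perimeter = 12.2348
Total perimeter = 19.088
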